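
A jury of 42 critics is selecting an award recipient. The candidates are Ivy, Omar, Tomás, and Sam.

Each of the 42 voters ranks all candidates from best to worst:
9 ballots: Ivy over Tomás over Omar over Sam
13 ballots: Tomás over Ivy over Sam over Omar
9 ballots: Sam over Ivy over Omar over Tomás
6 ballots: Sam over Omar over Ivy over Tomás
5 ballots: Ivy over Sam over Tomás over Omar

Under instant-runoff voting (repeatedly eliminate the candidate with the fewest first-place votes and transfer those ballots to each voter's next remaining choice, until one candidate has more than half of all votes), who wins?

Round 1: Ivy 14, Omar 0, Tomás 13, Sam 15. Omar eliminated.
Round 2: Ivy 14, Tomás 13, Sam 15. Tomás eliminated.
Round 3: Ivy 27, Sam 15. Ivy has a majority (≥22).

Ivy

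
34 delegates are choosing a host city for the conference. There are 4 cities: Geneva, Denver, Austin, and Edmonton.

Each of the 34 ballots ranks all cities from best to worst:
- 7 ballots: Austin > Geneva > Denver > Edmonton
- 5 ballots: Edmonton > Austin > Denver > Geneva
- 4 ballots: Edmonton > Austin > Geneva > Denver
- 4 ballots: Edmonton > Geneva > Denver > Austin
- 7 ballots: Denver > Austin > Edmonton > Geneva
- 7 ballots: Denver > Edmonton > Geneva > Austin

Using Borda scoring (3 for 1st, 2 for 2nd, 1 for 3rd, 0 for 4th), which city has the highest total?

Geneva: 7×2 + 5×0 + 4×1 + 4×2 + 7×0 + 7×1 = 33
Denver: 7×1 + 5×1 + 4×0 + 4×1 + 7×3 + 7×3 = 58
Austin: 7×3 + 5×2 + 4×2 + 4×0 + 7×2 + 7×0 = 53
Edmonton: 7×0 + 5×3 + 4×3 + 4×3 + 7×1 + 7×2 = 60

Edmonton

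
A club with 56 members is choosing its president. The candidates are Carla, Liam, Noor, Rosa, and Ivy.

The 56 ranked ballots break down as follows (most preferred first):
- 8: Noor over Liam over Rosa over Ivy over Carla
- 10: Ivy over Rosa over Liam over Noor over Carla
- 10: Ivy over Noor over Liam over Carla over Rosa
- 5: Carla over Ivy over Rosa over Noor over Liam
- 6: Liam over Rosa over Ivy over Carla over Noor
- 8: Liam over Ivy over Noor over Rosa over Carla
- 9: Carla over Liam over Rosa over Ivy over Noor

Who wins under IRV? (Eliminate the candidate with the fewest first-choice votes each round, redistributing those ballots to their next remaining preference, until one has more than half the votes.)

Round 1: Carla 14, Liam 14, Noor 8, Rosa 0, Ivy 20. Rosa eliminated.
Round 2: Carla 14, Liam 14, Noor 8, Ivy 20. Noor eliminated.
Round 3: Carla 14, Liam 22, Ivy 20. Carla eliminated.
Round 4: Liam 31, Ivy 25. Liam has a majority (≥29).

Liam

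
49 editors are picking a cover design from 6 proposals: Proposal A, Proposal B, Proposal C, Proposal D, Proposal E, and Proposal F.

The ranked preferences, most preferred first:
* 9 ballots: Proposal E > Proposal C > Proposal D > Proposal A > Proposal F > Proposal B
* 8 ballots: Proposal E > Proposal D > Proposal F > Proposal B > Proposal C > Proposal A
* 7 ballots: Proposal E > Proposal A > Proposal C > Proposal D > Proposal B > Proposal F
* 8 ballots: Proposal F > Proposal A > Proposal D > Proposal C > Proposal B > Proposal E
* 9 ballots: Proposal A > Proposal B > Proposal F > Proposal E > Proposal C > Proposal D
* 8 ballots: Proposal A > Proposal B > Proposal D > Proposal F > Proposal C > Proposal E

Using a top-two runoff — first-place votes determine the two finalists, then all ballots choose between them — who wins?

Round 1 first-place votes: Proposal A 17, Proposal B 0, Proposal C 0, Proposal D 0, Proposal E 24, Proposal F 8. Proposal E and Proposal A advance.
Runoff: Proposal E is ranked above Proposal A on 24 ballots, Proposal A above Proposal E on 25.

Proposal A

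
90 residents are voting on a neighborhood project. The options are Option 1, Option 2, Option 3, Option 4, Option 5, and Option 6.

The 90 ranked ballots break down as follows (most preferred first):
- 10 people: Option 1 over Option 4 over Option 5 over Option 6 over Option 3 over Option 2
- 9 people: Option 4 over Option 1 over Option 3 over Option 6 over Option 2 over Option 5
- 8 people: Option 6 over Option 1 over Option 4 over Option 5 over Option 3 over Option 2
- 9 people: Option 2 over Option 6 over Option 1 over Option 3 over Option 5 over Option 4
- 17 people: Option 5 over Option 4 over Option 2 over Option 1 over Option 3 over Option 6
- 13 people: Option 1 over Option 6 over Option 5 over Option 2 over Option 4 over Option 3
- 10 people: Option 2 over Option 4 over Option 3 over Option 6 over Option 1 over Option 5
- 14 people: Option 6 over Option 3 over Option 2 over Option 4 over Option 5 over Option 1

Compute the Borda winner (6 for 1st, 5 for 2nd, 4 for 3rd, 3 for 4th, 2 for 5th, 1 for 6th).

Option 1: 10×6 + 9×5 + 8×5 + 9×4 + 17×3 + 13×6 + 10×2 + 14×1 = 344
Option 2: 10×1 + 9×2 + 8×1 + 9×6 + 17×4 + 13×3 + 10×6 + 14×4 = 313
Option 3: 10×2 + 9×4 + 8×2 + 9×3 + 17×2 + 13×1 + 10×4 + 14×5 = 256
Option 4: 10×5 + 9×6 + 8×4 + 9×1 + 17×5 + 13×2 + 10×5 + 14×3 = 348
Option 5: 10×4 + 9×1 + 8×3 + 9×2 + 17×6 + 13×4 + 10×1 + 14×2 = 283
Option 6: 10×3 + 9×3 + 8×6 + 9×5 + 17×1 + 13×5 + 10×3 + 14×6 = 346

Option 4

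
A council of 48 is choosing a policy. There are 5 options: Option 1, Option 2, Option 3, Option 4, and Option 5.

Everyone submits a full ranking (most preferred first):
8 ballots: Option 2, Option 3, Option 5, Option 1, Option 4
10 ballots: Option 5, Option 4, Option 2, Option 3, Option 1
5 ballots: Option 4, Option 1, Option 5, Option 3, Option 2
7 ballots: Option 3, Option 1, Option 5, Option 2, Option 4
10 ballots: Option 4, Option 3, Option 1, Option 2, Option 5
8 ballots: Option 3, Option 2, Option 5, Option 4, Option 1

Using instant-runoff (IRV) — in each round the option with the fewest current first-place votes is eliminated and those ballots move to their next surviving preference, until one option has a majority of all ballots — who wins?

Option 4

Round 1: Option 1 0, Option 2 8, Option 3 15, Option 4 15, Option 5 10. Option 1 eliminated.
Round 2: Option 2 8, Option 3 15, Option 4 15, Option 5 10. Option 2 eliminated.
Round 3: Option 3 23, Option 4 15, Option 5 10. Option 5 eliminated.
Round 4: Option 3 23, Option 4 25. Option 4 has a majority (≥25).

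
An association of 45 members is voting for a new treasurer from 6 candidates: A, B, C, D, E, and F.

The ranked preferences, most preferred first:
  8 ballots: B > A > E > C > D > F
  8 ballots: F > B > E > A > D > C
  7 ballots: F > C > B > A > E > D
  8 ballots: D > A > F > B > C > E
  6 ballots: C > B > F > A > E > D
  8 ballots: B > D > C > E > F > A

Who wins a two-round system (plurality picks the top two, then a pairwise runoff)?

Round 1 first-place votes: A 0, B 16, C 6, D 8, E 0, F 15. B and F advance.
Runoff: B is ranked above F on 22 ballots, F above B on 23.

F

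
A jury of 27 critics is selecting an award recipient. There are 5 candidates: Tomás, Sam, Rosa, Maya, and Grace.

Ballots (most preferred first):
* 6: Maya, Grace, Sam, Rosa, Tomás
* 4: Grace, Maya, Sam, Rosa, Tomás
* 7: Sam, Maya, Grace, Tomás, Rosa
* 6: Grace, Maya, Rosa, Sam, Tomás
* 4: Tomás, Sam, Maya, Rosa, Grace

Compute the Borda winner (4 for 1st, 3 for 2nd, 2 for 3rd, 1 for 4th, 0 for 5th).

Tomás: 6×0 + 4×0 + 7×1 + 6×0 + 4×4 = 23
Sam: 6×2 + 4×2 + 7×4 + 6×1 + 4×3 = 66
Rosa: 6×1 + 4×1 + 7×0 + 6×2 + 4×1 = 26
Maya: 6×4 + 4×3 + 7×3 + 6×3 + 4×2 = 83
Grace: 6×3 + 4×4 + 7×2 + 6×4 + 4×0 = 72

Maya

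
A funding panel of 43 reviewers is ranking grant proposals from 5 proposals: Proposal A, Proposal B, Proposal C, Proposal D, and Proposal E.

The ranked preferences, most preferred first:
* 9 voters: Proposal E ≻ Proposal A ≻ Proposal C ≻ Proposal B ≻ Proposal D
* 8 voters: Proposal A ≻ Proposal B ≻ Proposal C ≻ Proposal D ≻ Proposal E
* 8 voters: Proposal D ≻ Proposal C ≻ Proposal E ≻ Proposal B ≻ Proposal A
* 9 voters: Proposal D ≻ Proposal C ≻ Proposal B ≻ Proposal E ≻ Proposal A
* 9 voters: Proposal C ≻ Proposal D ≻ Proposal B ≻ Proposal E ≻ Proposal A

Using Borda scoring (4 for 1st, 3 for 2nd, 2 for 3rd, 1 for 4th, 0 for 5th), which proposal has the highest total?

Proposal C

Proposal A: 9×3 + 8×4 + 8×0 + 9×0 + 9×0 = 59
Proposal B: 9×1 + 8×3 + 8×1 + 9×2 + 9×2 = 77
Proposal C: 9×2 + 8×2 + 8×3 + 9×3 + 9×4 = 121
Proposal D: 9×0 + 8×1 + 8×4 + 9×4 + 9×3 = 103
Proposal E: 9×4 + 8×0 + 8×2 + 9×1 + 9×1 = 70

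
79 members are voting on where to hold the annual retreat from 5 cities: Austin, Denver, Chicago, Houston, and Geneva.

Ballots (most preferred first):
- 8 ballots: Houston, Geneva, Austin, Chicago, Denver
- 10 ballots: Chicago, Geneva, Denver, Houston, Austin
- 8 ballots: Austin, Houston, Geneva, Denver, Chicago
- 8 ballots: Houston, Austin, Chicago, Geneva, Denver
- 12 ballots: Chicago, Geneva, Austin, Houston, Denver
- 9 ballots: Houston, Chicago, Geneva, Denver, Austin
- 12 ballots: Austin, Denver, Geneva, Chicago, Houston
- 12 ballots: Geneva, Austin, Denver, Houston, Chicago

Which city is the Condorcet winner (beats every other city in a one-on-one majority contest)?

Geneva vs Austin: 51–28
Geneva vs Denver: 67–12
Geneva vs Chicago: 40–39
Geneva vs Houston: 46–33
Geneva beats every other city.

Geneva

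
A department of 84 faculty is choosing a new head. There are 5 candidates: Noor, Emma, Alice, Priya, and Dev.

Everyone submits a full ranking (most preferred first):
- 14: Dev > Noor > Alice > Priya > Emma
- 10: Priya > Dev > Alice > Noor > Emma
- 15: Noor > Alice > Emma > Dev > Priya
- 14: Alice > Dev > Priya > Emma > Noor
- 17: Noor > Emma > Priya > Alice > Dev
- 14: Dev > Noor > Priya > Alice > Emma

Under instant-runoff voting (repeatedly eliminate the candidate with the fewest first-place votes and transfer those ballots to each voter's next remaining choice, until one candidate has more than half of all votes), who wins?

Round 1: Noor 32, Emma 0, Alice 14, Priya 10, Dev 28. Emma eliminated.
Round 2: Noor 32, Alice 14, Priya 10, Dev 28. Priya eliminated.
Round 3: Noor 32, Alice 14, Dev 38. Alice eliminated.
Round 4: Noor 32, Dev 52. Dev has a majority (≥43).

Dev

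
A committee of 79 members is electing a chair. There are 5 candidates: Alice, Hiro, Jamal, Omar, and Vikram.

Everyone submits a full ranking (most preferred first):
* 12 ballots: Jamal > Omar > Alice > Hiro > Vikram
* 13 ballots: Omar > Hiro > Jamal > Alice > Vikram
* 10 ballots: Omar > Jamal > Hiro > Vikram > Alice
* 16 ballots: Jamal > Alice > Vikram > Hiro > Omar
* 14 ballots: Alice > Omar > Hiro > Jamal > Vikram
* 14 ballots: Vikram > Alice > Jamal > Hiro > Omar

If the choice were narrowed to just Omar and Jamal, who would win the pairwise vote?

Omar is ranked above Jamal on 37 ballots; Jamal above Omar on 42.

Jamal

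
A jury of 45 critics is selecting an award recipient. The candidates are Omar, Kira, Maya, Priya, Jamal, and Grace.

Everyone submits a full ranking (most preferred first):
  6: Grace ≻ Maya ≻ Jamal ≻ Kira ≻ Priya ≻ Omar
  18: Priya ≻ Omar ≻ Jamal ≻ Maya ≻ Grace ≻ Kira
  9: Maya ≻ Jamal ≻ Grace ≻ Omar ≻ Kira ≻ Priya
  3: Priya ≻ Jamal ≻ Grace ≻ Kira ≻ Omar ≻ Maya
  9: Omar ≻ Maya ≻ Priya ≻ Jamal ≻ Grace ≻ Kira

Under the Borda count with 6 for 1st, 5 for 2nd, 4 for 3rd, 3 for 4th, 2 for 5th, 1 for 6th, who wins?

Omar: 6×1 + 18×5 + 9×3 + 3×2 + 9×6 = 183
Kira: 6×3 + 18×1 + 9×2 + 3×3 + 9×1 = 72
Maya: 6×5 + 18×3 + 9×6 + 3×1 + 9×5 = 186
Priya: 6×2 + 18×6 + 9×1 + 3×6 + 9×4 = 183
Jamal: 6×4 + 18×4 + 9×5 + 3×5 + 9×3 = 183
Grace: 6×6 + 18×2 + 9×4 + 3×4 + 9×2 = 138

Maya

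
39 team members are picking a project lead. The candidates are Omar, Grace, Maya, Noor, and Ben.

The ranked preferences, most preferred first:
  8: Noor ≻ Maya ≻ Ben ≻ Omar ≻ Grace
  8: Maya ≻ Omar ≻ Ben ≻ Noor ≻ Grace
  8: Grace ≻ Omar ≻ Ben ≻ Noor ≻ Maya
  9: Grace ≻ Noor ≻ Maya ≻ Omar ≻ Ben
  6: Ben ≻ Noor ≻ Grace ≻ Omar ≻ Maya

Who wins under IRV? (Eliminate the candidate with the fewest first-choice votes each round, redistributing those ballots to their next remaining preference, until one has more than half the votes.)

Noor

Round 1: Omar 0, Grace 17, Maya 8, Noor 8, Ben 6. Omar eliminated.
Round 2: Grace 17, Maya 8, Noor 8, Ben 6. Ben eliminated.
Round 3: Grace 17, Maya 8, Noor 14. Maya eliminated.
Round 4: Grace 17, Noor 22. Noor has a majority (≥20).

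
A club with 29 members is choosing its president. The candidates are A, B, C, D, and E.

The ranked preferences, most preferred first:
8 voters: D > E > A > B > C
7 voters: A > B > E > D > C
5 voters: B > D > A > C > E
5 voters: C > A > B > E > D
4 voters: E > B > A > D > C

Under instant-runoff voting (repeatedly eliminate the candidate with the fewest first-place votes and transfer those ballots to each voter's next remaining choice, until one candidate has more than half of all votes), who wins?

Round 1: A 7, B 5, C 5, D 8, E 4. E eliminated.
Round 2: A 7, B 9, C 5, D 8. C eliminated.
Round 3: A 12, B 9, D 8. D eliminated.
Round 4: A 20, B 9. A has a majority (≥15).

A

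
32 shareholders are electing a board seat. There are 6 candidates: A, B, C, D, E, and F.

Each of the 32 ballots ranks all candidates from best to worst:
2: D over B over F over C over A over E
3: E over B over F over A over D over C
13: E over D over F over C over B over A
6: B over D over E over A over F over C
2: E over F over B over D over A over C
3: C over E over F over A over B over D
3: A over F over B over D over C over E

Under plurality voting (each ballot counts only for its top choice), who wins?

E

First-place votes: A 3, B 6, C 3, D 2, E 18, F 0.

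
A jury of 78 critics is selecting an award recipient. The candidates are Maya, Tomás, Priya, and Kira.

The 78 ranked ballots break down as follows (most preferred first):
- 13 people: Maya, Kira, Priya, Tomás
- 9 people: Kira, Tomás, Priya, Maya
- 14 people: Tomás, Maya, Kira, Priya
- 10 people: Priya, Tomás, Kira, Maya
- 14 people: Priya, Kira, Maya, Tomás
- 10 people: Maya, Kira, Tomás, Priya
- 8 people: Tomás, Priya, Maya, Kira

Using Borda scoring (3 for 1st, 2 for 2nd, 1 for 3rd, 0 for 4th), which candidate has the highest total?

Maya: 13×3 + 9×0 + 14×2 + 10×0 + 14×1 + 10×3 + 8×1 = 119
Tomás: 13×0 + 9×2 + 14×3 + 10×2 + 14×0 + 10×1 + 8×3 = 114
Priya: 13×1 + 9×1 + 14×0 + 10×3 + 14×3 + 10×0 + 8×2 = 110
Kira: 13×2 + 9×3 + 14×1 + 10×1 + 14×2 + 10×2 + 8×0 = 125

Kira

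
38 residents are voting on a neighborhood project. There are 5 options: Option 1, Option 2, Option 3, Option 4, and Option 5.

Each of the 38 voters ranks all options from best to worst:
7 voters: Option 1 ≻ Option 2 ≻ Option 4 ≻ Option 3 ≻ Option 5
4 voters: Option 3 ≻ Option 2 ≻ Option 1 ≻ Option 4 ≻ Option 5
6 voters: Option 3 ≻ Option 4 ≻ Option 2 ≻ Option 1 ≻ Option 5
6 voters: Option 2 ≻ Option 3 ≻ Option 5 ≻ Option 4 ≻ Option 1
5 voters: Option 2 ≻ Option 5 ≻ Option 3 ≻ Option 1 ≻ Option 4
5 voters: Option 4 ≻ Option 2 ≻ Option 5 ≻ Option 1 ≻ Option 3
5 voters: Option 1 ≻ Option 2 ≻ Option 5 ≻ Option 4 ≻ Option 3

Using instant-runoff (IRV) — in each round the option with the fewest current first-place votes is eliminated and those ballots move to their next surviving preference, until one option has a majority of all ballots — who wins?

Option 2

Round 1: Option 1 12, Option 2 11, Option 3 10, Option 4 5, Option 5 0. Option 5 eliminated.
Round 2: Option 1 12, Option 2 11, Option 3 10, Option 4 5. Option 4 eliminated.
Round 3: Option 1 12, Option 2 16, Option 3 10. Option 3 eliminated.
Round 4: Option 1 12, Option 2 26. Option 2 has a majority (≥20).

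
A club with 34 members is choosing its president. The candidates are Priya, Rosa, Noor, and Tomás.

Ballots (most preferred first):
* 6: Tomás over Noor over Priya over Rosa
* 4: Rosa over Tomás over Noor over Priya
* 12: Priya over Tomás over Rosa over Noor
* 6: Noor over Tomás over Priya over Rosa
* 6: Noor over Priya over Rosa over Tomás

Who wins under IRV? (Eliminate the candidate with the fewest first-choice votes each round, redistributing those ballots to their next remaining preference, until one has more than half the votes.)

Noor

Round 1: Priya 12, Rosa 4, Noor 12, Tomás 6. Rosa eliminated.
Round 2: Priya 12, Noor 12, Tomás 10. Tomás eliminated.
Round 3: Priya 12, Noor 22. Noor has a majority (≥18).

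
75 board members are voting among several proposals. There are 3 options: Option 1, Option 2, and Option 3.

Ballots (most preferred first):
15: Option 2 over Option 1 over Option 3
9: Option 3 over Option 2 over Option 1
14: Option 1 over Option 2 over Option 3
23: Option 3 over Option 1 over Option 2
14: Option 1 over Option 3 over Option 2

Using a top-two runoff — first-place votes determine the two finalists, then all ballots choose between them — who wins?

Round 1 first-place votes: Option 1 28, Option 2 15, Option 3 32. Option 3 and Option 1 advance.
Runoff: Option 3 is ranked above Option 1 on 32 ballots, Option 1 above Option 3 on 43.

Option 1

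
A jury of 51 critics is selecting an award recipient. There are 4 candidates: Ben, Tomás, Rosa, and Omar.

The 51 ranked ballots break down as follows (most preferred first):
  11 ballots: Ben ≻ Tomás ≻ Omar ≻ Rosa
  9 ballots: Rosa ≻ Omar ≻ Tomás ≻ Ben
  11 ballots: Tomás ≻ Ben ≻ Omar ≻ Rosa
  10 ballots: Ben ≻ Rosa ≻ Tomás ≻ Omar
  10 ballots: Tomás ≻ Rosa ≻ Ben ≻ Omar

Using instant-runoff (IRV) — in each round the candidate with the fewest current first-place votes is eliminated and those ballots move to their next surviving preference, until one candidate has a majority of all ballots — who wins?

Round 1: Ben 21, Tomás 21, Rosa 9, Omar 0. Omar eliminated.
Round 2: Ben 21, Tomás 21, Rosa 9. Rosa eliminated.
Round 3: Ben 21, Tomás 30. Tomás has a majority (≥26).

Tomás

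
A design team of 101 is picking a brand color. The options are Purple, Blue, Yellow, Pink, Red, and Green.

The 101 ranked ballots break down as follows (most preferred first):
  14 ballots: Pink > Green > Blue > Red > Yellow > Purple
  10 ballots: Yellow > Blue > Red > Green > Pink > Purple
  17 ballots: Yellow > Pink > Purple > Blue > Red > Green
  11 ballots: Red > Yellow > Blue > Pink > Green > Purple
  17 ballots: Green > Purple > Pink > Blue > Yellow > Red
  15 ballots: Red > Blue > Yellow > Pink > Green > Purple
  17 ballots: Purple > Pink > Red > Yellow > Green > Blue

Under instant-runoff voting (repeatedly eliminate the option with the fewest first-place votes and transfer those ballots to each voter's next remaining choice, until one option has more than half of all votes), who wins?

Round 1: Purple 17, Blue 0, Yellow 27, Pink 14, Red 26, Green 17. Blue eliminated.
Round 2: Purple 17, Yellow 27, Pink 14, Red 26, Green 17. Pink eliminated.
Round 3: Purple 17, Yellow 27, Red 26, Green 31. Purple eliminated.
Round 4: Yellow 27, Red 43, Green 31. Yellow eliminated.
Round 5: Red 70, Green 31. Red has a majority (≥51).

Red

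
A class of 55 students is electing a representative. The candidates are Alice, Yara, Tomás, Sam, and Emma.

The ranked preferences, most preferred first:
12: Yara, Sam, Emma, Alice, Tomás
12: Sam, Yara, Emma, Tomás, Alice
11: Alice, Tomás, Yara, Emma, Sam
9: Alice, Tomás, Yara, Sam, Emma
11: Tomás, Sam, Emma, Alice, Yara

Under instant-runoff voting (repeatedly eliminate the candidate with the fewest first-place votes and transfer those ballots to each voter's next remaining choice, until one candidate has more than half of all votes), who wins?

Sam

Round 1: Alice 20, Yara 12, Tomás 11, Sam 12, Emma 0. Emma eliminated.
Round 2: Alice 20, Yara 12, Tomás 11, Sam 12. Tomás eliminated.
Round 3: Alice 20, Yara 12, Sam 23. Yara eliminated.
Round 4: Alice 20, Sam 35. Sam has a majority (≥28).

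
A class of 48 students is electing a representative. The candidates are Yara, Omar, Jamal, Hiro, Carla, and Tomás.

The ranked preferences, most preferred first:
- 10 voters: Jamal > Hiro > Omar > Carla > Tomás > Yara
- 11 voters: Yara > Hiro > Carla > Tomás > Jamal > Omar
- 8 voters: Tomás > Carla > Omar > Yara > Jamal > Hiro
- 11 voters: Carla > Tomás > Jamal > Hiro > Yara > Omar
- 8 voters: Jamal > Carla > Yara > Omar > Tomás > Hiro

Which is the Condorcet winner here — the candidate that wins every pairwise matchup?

Carla

Carla vs Yara: 37–11
Carla vs Omar: 38–10
Carla vs Jamal: 30–18
Carla vs Hiro: 27–21
Carla vs Tomás: 40–8
Carla beats every other candidate.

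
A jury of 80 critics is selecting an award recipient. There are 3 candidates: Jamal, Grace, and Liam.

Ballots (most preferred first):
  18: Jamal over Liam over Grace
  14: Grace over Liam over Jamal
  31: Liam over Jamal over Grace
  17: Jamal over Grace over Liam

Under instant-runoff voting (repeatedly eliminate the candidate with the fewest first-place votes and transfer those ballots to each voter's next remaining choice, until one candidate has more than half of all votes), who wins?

Liam

Round 1: Jamal 35, Grace 14, Liam 31. Grace eliminated.
Round 2: Jamal 35, Liam 45. Liam has a majority (≥41).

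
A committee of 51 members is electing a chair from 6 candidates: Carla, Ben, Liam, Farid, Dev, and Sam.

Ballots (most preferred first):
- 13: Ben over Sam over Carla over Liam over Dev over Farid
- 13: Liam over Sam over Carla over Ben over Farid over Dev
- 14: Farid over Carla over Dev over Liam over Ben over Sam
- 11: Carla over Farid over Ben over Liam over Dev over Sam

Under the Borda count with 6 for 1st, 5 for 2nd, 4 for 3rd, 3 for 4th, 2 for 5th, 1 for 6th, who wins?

Carla

Carla: 13×4 + 13×4 + 14×5 + 11×6 = 240
Ben: 13×6 + 13×3 + 14×2 + 11×4 = 189
Liam: 13×3 + 13×6 + 14×3 + 11×3 = 192
Farid: 13×1 + 13×2 + 14×6 + 11×5 = 178
Dev: 13×2 + 13×1 + 14×4 + 11×2 = 117
Sam: 13×5 + 13×5 + 14×1 + 11×1 = 155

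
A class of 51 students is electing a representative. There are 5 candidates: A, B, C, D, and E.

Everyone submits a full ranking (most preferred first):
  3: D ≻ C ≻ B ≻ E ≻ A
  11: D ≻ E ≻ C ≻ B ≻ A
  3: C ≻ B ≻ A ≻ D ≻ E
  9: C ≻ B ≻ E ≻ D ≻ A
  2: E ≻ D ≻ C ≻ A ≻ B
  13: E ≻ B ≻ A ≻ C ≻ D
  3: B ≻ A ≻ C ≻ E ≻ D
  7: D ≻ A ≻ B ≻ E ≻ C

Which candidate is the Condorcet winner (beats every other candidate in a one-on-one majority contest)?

E vs A: 38–13
E vs B: 26–25
E vs C: 33–18
E vs D: 27–24
E beats every other candidate.

E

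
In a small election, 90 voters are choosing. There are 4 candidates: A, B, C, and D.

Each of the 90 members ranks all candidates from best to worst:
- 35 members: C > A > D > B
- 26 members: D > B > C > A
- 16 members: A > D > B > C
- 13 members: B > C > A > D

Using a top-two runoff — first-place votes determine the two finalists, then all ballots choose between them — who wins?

Round 1 first-place votes: A 16, B 13, C 35, D 26. C and D advance.
Runoff: C is ranked above D on 48 ballots, D above C on 42.

C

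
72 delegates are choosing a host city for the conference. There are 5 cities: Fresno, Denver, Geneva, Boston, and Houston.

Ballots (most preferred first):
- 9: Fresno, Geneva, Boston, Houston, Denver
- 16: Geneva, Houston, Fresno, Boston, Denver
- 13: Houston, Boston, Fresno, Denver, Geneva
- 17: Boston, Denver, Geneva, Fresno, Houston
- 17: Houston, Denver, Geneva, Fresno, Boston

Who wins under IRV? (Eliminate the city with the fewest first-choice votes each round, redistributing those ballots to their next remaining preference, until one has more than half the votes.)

Round 1: Fresno 9, Denver 0, Geneva 16, Boston 17, Houston 30. Denver eliminated.
Round 2: Fresno 9, Geneva 16, Boston 17, Houston 30. Fresno eliminated.
Round 3: Geneva 25, Boston 17, Houston 30. Boston eliminated.
Round 4: Geneva 42, Houston 30. Geneva has a majority (≥37).

Geneva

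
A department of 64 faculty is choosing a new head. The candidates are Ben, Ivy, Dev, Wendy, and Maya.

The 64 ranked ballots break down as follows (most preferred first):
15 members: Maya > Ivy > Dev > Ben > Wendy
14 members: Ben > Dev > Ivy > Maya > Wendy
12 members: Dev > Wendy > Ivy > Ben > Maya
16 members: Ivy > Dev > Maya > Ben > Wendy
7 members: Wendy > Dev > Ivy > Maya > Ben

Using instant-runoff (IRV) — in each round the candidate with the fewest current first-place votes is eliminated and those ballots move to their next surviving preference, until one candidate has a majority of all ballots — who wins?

Dev

Round 1: Ben 14, Ivy 16, Dev 12, Wendy 7, Maya 15. Wendy eliminated.
Round 2: Ben 14, Ivy 16, Dev 19, Maya 15. Ben eliminated.
Round 3: Ivy 16, Dev 33, Maya 15. Dev has a majority (≥33).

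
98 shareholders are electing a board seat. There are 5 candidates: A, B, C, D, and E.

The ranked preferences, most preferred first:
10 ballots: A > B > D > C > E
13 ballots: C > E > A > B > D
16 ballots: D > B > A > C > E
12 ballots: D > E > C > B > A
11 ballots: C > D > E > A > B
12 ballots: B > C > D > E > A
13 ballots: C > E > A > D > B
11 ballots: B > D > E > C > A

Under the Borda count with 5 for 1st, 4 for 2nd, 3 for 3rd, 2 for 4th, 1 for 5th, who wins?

A: 10×5 + 13×3 + 16×3 + 12×1 + 11×2 + 12×1 + 13×3 + 11×1 = 233
B: 10×4 + 13×2 + 16×4 + 12×2 + 11×1 + 12×5 + 13×1 + 11×5 = 293
C: 10×2 + 13×5 + 16×2 + 12×3 + 11×5 + 12×4 + 13×5 + 11×2 = 343
D: 10×3 + 13×1 + 16×5 + 12×5 + 11×4 + 12×3 + 13×2 + 11×4 = 333
E: 10×1 + 13×4 + 16×1 + 12×4 + 11×3 + 12×2 + 13×4 + 11×3 = 268

C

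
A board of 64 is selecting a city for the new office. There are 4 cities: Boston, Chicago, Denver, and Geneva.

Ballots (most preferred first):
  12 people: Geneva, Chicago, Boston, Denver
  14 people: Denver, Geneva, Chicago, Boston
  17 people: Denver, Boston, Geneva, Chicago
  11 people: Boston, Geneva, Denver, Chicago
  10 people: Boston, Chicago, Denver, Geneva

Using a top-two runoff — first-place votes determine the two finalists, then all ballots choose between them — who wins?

Boston

Round 1 first-place votes: Boston 21, Chicago 0, Denver 31, Geneva 12. Denver and Boston advance.
Runoff: Denver is ranked above Boston on 31 ballots, Boston above Denver on 33.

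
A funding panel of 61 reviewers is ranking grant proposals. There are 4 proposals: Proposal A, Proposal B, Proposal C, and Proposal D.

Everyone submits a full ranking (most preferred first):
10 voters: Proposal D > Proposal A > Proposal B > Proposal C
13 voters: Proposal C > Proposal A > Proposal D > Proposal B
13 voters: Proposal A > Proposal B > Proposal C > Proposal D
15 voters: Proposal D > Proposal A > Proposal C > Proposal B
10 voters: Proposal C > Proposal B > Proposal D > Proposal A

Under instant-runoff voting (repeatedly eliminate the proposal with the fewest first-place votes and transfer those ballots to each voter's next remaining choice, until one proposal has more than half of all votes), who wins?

Proposal C

Round 1: Proposal A 13, Proposal B 0, Proposal C 23, Proposal D 25. Proposal B eliminated.
Round 2: Proposal A 13, Proposal C 23, Proposal D 25. Proposal A eliminated.
Round 3: Proposal C 36, Proposal D 25. Proposal C has a majority (≥31).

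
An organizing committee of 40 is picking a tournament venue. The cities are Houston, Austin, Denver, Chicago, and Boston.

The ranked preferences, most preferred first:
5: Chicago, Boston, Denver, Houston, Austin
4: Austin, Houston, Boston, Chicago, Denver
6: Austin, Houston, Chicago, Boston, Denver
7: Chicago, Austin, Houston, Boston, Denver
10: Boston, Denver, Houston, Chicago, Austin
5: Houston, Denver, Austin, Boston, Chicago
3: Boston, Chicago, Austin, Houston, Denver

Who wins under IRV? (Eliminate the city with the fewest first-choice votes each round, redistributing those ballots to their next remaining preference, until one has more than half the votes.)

Round 1: Houston 5, Austin 10, Denver 0, Chicago 12, Boston 13. Denver eliminated.
Round 2: Houston 5, Austin 10, Chicago 12, Boston 13. Houston eliminated.
Round 3: Austin 15, Chicago 12, Boston 13. Chicago eliminated.
Round 4: Austin 22, Boston 18. Austin has a majority (≥21).

Austin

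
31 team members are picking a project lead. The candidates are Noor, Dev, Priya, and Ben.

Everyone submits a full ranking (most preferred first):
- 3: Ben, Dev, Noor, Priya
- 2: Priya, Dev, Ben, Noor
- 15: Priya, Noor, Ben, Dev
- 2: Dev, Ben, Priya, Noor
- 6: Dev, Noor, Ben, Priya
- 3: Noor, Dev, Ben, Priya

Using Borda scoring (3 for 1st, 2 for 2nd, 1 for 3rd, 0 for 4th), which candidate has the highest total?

Noor

Noor: 3×1 + 2×0 + 15×2 + 2×0 + 6×2 + 3×3 = 54
Dev: 3×2 + 2×2 + 15×0 + 2×3 + 6×3 + 3×2 = 40
Priya: 3×0 + 2×3 + 15×3 + 2×1 + 6×0 + 3×0 = 53
Ben: 3×3 + 2×1 + 15×1 + 2×2 + 6×1 + 3×1 = 39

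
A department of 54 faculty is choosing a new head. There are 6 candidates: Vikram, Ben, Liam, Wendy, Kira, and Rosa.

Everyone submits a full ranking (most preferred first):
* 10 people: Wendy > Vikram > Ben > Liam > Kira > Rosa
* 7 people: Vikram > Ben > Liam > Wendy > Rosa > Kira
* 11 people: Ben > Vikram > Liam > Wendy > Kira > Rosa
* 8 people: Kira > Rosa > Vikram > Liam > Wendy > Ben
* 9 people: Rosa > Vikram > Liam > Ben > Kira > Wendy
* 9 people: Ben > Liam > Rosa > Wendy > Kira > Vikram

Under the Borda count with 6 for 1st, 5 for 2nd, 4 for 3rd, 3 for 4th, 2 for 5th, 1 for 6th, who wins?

Vikram

Vikram: 10×5 + 7×6 + 11×5 + 8×4 + 9×5 + 9×1 = 233
Ben: 10×4 + 7×5 + 11×6 + 8×1 + 9×3 + 9×6 = 230
Liam: 10×3 + 7×4 + 11×4 + 8×3 + 9×4 + 9×5 = 207
Wendy: 10×6 + 7×3 + 11×3 + 8×2 + 9×1 + 9×3 = 166
Kira: 10×2 + 7×1 + 11×2 + 8×6 + 9×2 + 9×2 = 133
Rosa: 10×1 + 7×2 + 11×1 + 8×5 + 9×6 + 9×4 = 165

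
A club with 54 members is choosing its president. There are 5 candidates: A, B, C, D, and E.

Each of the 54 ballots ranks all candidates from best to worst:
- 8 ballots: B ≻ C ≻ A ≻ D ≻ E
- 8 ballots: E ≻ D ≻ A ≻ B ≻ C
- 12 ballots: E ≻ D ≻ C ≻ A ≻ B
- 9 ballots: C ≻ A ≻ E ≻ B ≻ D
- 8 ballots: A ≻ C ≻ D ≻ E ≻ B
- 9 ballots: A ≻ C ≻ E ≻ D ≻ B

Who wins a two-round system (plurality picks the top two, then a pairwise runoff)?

A

Round 1 first-place votes: A 17, B 8, C 9, D 0, E 20. E and A advance.
Runoff: E is ranked above A on 20 ballots, A above E on 34.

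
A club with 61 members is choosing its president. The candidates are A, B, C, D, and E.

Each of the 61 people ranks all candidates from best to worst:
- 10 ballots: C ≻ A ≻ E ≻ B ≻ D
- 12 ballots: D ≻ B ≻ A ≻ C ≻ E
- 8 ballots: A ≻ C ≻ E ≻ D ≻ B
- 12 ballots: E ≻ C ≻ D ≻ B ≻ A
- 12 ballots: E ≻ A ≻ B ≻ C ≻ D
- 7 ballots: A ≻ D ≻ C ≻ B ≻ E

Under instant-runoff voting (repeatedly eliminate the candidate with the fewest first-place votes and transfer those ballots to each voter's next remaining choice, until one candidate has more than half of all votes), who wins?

Round 1: A 15, B 0, C 10, D 12, E 24. B eliminated.
Round 2: A 15, C 10, D 12, E 24. C eliminated.
Round 3: A 25, D 12, E 24. D eliminated.
Round 4: A 37, E 24. A has a majority (≥31).

A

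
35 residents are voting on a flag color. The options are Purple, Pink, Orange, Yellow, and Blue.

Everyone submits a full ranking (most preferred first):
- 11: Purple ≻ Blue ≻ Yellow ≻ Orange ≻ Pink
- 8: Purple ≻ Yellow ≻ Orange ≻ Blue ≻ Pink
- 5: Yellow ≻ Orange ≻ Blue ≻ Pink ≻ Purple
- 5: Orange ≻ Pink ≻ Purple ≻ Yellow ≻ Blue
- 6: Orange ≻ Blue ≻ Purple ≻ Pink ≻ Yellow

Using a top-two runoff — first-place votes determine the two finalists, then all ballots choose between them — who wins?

Purple

Round 1 first-place votes: Purple 19, Pink 0, Orange 11, Yellow 5, Blue 0. Purple and Orange advance.
Runoff: Purple is ranked above Orange on 19 ballots, Orange above Purple on 16.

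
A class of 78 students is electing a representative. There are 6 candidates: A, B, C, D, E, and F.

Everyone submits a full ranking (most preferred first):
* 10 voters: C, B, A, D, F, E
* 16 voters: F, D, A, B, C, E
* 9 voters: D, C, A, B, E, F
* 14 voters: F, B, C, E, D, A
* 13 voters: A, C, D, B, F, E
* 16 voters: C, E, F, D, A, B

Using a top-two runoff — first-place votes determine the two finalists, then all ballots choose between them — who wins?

C

Round 1 first-place votes: A 13, B 0, C 26, D 9, E 0, F 30. F and C advance.
Runoff: F is ranked above C on 30 ballots, C above F on 48.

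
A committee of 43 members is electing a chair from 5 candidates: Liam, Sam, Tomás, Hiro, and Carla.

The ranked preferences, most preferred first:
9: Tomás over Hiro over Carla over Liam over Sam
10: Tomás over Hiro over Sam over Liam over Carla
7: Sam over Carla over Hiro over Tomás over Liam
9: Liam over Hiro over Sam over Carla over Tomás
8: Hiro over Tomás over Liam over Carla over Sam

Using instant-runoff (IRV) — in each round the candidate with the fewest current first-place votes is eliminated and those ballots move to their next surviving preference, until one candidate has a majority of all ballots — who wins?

Round 1: Liam 9, Sam 7, Tomás 19, Hiro 8, Carla 0. Carla eliminated.
Round 2: Liam 9, Sam 7, Tomás 19, Hiro 8. Sam eliminated.
Round 3: Liam 9, Tomás 19, Hiro 15. Liam eliminated.
Round 4: Tomás 19, Hiro 24. Hiro has a majority (≥22).

Hiro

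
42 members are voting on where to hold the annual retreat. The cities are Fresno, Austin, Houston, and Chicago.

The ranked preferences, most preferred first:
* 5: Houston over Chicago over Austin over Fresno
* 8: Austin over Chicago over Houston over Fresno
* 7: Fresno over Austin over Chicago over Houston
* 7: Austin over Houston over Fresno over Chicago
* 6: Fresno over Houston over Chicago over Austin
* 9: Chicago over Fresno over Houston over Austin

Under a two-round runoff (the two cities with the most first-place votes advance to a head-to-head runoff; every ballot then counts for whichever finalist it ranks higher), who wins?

Round 1 first-place votes: Fresno 13, Austin 15, Houston 5, Chicago 9. Austin and Fresno advance.
Runoff: Austin is ranked above Fresno on 20 ballots, Fresno above Austin on 22.

Fresno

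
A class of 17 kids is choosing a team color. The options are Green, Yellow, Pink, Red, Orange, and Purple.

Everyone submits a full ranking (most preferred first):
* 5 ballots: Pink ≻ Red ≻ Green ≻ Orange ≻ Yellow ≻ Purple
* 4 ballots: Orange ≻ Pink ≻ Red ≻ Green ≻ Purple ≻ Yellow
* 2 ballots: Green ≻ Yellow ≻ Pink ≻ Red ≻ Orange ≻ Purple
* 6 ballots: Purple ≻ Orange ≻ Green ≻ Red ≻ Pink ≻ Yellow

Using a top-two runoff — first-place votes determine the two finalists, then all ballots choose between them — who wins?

Round 1 first-place votes: Green 2, Yellow 0, Pink 5, Red 0, Orange 4, Purple 6. Purple and Pink advance.
Runoff: Purple is ranked above Pink on 6 ballots, Pink above Purple on 11.

Pink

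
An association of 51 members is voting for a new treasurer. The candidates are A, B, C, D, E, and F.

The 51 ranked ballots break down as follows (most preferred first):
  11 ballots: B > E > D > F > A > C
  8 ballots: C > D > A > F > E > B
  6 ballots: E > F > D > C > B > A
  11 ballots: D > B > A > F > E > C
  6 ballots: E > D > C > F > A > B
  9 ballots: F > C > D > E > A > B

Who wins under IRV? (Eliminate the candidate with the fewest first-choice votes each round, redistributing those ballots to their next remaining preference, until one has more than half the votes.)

Round 1: A 0, B 11, C 8, D 11, E 12, F 9. A eliminated.
Round 2: B 11, C 8, D 11, E 12, F 9. C eliminated.
Round 3: B 11, D 19, E 12, F 9. F eliminated.
Round 4: B 11, D 28, E 12. D has a majority (≥26).

D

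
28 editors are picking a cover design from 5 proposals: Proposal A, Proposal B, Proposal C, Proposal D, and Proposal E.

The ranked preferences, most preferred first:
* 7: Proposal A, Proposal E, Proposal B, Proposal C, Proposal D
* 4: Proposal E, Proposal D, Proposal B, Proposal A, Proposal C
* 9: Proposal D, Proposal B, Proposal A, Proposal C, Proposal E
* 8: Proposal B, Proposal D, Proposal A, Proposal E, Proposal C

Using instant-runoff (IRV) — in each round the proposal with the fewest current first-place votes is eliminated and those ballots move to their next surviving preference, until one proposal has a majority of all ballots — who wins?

Round 1: Proposal A 7, Proposal B 8, Proposal C 0, Proposal D 9, Proposal E 4. Proposal C eliminated.
Round 2: Proposal A 7, Proposal B 8, Proposal D 9, Proposal E 4. Proposal E eliminated.
Round 3: Proposal A 7, Proposal B 8, Proposal D 13. Proposal A eliminated.
Round 4: Proposal B 15, Proposal D 13. Proposal B has a majority (≥15).

Proposal B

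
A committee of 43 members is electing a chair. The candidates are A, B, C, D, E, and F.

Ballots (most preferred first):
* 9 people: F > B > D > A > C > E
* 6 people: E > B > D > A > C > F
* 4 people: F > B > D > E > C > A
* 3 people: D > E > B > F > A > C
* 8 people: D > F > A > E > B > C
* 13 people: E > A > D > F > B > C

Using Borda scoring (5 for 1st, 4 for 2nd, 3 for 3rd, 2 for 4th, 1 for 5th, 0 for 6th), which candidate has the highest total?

D

A: 9×2 + 6×2 + 4×0 + 3×1 + 8×3 + 13×4 = 109
B: 9×4 + 6×4 + 4×4 + 3×3 + 8×1 + 13×1 = 106
C: 9×1 + 6×1 + 4×1 + 3×0 + 8×0 + 13×0 = 19
D: 9×3 + 6×3 + 4×3 + 3×5 + 8×5 + 13×3 = 151
E: 9×0 + 6×5 + 4×2 + 3×4 + 8×2 + 13×5 = 131
F: 9×5 + 6×0 + 4×5 + 3×2 + 8×4 + 13×2 = 129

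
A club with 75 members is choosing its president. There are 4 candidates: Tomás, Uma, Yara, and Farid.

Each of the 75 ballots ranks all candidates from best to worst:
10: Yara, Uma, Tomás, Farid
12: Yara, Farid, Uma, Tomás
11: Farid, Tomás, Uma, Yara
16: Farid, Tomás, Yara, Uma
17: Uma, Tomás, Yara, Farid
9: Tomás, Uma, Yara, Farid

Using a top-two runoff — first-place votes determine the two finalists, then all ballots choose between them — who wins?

Yara

Round 1 first-place votes: Tomás 9, Uma 17, Yara 22, Farid 27. Farid and Yara advance.
Runoff: Farid is ranked above Yara on 27 ballots, Yara above Farid on 48.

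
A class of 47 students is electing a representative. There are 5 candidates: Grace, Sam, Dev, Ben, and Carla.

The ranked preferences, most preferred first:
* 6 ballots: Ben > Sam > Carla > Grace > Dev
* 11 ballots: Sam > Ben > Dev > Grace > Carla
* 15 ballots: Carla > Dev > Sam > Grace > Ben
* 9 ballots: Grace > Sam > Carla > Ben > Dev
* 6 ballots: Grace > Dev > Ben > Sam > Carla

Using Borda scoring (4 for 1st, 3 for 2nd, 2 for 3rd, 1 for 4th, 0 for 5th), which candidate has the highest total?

Grace: 6×1 + 11×1 + 15×1 + 9×4 + 6×4 = 92
Sam: 6×3 + 11×4 + 15×2 + 9×3 + 6×1 = 125
Dev: 6×0 + 11×2 + 15×3 + 9×0 + 6×3 = 85
Ben: 6×4 + 11×3 + 15×0 + 9×1 + 6×2 = 78
Carla: 6×2 + 11×0 + 15×4 + 9×2 + 6×0 = 90

Sam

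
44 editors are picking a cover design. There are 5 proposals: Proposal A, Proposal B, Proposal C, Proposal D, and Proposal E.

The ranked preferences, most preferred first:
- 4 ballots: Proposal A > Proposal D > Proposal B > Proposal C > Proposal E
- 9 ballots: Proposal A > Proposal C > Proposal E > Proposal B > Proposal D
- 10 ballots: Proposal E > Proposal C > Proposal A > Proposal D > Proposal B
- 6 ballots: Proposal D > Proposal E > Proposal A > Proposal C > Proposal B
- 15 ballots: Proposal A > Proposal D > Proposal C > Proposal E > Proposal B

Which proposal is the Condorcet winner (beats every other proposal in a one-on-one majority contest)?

Proposal A vs Proposal B: 44–0
Proposal A vs Proposal C: 34–10
Proposal A vs Proposal D: 38–6
Proposal A vs Proposal E: 28–16
Proposal A beats every other proposal.

Proposal A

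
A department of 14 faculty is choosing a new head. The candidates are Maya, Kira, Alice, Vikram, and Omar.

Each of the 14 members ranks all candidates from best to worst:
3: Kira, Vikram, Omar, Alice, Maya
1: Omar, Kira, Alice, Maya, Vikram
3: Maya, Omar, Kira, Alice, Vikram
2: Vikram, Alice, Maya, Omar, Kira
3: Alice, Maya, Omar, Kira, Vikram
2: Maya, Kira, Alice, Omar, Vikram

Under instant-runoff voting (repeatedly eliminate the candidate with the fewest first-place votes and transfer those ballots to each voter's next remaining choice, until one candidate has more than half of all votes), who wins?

Alice

Round 1: Maya 5, Kira 3, Alice 3, Vikram 2, Omar 1. Omar eliminated.
Round 2: Maya 5, Kira 4, Alice 3, Vikram 2. Vikram eliminated.
Round 3: Maya 5, Kira 4, Alice 5. Kira eliminated.
Round 4: Maya 5, Alice 9. Alice has a majority (≥8).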